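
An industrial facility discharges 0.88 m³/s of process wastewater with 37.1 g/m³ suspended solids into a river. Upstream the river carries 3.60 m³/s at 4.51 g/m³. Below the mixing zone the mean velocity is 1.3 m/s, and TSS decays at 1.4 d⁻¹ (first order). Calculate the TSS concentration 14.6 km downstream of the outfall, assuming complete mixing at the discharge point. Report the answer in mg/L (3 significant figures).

After complete mixing, C₀ = (0.88·37.1 + 3.6·4.51) / 4.48 = 10.91 mg/L.
Travel time t = 1.46e+04 m / 1.3 m/s = 1.123e+04 s = 0.13 d.
C = 10.91·exp(−1.4·0.13) = 10.91·0.8336 = 9.096 mg/L.

9.10 mg/L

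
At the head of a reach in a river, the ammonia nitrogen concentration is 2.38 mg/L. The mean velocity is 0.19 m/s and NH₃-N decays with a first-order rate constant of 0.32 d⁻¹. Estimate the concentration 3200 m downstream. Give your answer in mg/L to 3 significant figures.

Travel time t = 3200 m / 0.19 m/s = 3200/0.19 = 1.684e+04 s = 0.1949 d.
First-order decay: C = 2.38·exp(−0.32·0.1949) = 2.38·0.9395 = 2.236 mg/L.

2.24 mg/L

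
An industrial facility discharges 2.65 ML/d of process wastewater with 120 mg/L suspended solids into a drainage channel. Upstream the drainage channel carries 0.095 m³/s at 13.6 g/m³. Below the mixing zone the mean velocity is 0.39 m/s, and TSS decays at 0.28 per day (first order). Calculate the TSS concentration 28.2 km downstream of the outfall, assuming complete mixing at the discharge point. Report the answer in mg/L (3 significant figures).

2.65 ML/d = 0.03067 m³/s.
After complete mixing, C₀ = (0.03067·120 + 0.095·13.6) / 0.1257 = 39.57 mg/L.
Travel time t = 2.82e+04 m / 0.39 m/s = 7.231e+04 s = 0.8369 d.
C = 39.57·exp(−0.28·0.8369) = 39.57·0.7911 = 31.3 mg/L.

31.3 mg/L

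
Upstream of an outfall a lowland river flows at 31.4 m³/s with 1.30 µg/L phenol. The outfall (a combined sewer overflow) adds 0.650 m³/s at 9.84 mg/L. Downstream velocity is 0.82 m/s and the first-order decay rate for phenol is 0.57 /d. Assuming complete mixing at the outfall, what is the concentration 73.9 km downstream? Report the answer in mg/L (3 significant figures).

0.111 mg/L

1.30 µg/L = 0.0013 mg/L.
After complete mixing, C₀ = (0.65·9.84 + 31.4·0.0013) / 32.05 = 0.2008 mg/L.
Travel time t = 7.39e+04 m / 0.82 m/s = 9.012e+04 s = 1.043 d.
C = 0.2008·exp(−0.57·1.043) = 0.2008·0.5518 = 0.1108 mg/L.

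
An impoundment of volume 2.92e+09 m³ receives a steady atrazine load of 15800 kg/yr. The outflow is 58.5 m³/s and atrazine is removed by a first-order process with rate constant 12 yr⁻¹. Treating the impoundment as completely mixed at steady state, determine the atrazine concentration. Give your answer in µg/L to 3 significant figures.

Outflow Q = 58.5 m³/s × 3.156e+07 s/yr = 1.846e+09 m³/yr.
Steady-state CSTR mass balance: W = Q·C + k·V·C, so C = W/(Q + kV).
Q + kV = 1.846e+09 + 12·2.92e+09 = 3.689e+10 m³/yr.
C = 15800/3.689e+10 = 4.283e-07 kg/m³ = 0.0004283 mg/L = 0.4283 µg/L.

0.428 µg/L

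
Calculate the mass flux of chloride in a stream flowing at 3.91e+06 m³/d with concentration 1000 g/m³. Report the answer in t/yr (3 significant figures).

3.91e+06 m³/d = 45.25 m³/s.
Mass flux = Q·C = 45.25 m³/s × 1000 g/m³ = 4.525e+04 g/s.
= 4.525e+04 g/s × 31.56 = 1.428e+06 t/yr.

1.43e+06 t/yr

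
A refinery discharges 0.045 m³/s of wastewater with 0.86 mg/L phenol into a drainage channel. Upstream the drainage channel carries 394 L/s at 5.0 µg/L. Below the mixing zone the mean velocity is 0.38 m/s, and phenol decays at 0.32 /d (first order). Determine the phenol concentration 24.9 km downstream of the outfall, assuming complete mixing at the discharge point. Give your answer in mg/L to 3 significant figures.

0.0727 mg/L

394 L/s = 0.394 m³/s.
5.0 µg/L = 0.005 mg/L.
After complete mixing, C₀ = (0.045·0.86 + 0.394·0.005) / 0.439 = 0.09264 mg/L.
Travel time t = 2.49e+04 m / 0.38 m/s = 6.553e+04 s = 0.7584 d.
C = 0.09264·exp(−0.32·0.7584) = 0.09264·0.7845 = 0.07268 mg/L.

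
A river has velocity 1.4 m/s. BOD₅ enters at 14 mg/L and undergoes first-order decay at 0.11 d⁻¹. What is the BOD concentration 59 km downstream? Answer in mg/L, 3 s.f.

13.3 mg/L

Travel time t = 59 km / 1.4 m/s = 5.9e+04/1.4 = 4.214e+04 s = 0.4878 d.
First-order decay: C = 14·exp(−0.11·0.4878) = 14·0.9478 = 13.27 mg/L.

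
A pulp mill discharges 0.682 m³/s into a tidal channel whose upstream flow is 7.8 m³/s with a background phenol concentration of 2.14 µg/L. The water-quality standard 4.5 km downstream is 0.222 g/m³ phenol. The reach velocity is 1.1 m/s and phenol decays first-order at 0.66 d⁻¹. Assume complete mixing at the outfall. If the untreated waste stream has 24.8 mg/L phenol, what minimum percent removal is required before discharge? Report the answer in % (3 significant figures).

2.14 µg/L = 0.00214 mg/L.
Travel time to the compliance point: t = 4500/1.1 = 4091 s = 0.04735 d; decay factor exp(−0.66·0.04735) = 0.9692.
So the concentration just after mixing may be at most 0.222/0.9692 = 0.229 mg/L.
Mass balance: 0.229·8.482 = 0.682·Cₑ + 7.8·0.00214.
Cₑ = (1.943 − 0.01669) / 0.682 = 2.824 mg/L.
Required removal = 1 − 2.824/24.8 = 88.61 %.

88.6 %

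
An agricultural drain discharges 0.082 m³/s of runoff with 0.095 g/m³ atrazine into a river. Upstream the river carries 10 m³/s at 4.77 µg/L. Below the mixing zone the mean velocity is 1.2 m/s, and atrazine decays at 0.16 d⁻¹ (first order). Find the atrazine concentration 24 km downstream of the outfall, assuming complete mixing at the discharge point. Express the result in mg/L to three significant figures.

0.00530 mg/L

4.77 µg/L = 0.00477 mg/L.
After complete mixing, C₀ = (0.082·0.095 + 10·0.00477) / 10.08 = 0.005504 mg/L.
Travel time t = 2.4e+04 m / 1.2 m/s = 2e+04 s = 0.2315 d.
C = 0.005504·exp(−0.16·0.2315) = 0.005504·0.9636 = 0.005304 mg/L.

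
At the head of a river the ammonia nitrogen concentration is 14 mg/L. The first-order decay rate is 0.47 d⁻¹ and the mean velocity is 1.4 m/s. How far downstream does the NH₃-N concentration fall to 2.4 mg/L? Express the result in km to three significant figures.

From C = C₀·e^(−kt), t = ln(C₀/C)/k = ln(14/2.4)/0.47 = 1.764/0.47 = 3.752 d.
Distance = v·t = 1.4 m/s × 3.242e+05 s = 4.539e+05 m = 453.9 km.

454 km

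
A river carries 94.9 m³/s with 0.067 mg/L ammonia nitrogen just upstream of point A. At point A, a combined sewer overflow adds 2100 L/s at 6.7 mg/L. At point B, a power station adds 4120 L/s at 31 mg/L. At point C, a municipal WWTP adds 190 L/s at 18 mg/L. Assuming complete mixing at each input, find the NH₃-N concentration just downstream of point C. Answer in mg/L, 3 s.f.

1.50 mg/L

2100 L/s = 2.1 m³/s.
After input A: C = (94.9·0.067 + 2.1·6.7) / 97 = 0.2106 mg/L.
4120 L/s = 4.12 m³/s.
After input B: C = (97·0.2106 + 4.12·31) / 101.1 = 1.465 mg/L.
190 L/s = 0.19 m³/s.
After input C: C = (101.1·1.465 + 0.19·18) / 101.3 = 1.496 mg/L.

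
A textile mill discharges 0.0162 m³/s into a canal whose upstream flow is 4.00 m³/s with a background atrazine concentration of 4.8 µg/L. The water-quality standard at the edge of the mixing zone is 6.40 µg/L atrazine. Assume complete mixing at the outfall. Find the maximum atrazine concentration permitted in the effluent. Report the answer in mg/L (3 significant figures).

0.401 mg/L

4.8 µg/L = 0.0048 mg/L.
6.40 µg/L = 0.0064 mg/L.
Mass balance: 0.0064·4.016 = 0.0162·Cₑ + 4·0.0048.
Cₑ = (0.0257 − 0.0192) / 0.0162 = 0.4015 mg/L.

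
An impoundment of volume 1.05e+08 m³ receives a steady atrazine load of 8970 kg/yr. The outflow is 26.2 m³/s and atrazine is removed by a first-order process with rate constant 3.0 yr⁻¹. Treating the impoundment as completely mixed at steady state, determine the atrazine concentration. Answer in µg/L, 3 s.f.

7.86 µg/L

Outflow Q = 26.2 m³/s × 3.156e+07 s/yr = 8.268e+08 m³/yr.
Steady-state CSTR mass balance: W = Q·C + k·V·C, so C = W/(Q + kV).
Q + kV = 8.268e+08 + 3.0·1.05e+08 = 1.142e+09 m³/yr.
C = 8970/1.142e+09 = 7.856e-06 kg/m³ = 0.007856 mg/L = 7.856 µg/L.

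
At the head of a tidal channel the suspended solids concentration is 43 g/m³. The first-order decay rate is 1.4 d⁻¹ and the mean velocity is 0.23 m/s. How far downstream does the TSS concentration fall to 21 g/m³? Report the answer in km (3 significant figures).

10.2 km

From C = C₀·e^(−kt), t = ln(C₀/C)/k = ln(43/21)/1.4 = 0.7167/1.4 = 0.5119 d.
Distance = v·t = 0.23 m/s × 4.423e+04 s = 1.017e+04 m = 10.17 km.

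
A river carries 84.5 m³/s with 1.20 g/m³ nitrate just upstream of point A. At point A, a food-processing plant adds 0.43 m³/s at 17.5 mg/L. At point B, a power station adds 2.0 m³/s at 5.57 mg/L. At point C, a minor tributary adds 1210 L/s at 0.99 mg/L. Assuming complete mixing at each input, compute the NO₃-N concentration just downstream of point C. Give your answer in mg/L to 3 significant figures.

After input A: C = (84.5·1.2 + 0.43·17.5) / 84.93 = 1.283 mg/L.
After input B: C = (84.93·1.283 + 2·5.57) / 86.93 = 1.381 mg/L.
1210 L/s = 1.21 m³/s.
After input C: C = (86.93·1.381 + 1.21·0.99) / 88.14 = 1.376 mg/L.

1.38 mg/L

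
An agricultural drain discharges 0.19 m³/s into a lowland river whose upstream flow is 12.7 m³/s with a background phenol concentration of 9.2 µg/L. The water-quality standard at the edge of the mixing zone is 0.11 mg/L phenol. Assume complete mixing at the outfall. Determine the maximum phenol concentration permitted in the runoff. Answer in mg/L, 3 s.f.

9.2 µg/L = 0.0092 mg/L.
Mass balance: 0.11·12.89 = 0.19·Cₑ + 12.7·0.0092.
Cₑ = (1.418 − 0.1168) / 0.19 = 6.848 mg/L.

6.85 mg/L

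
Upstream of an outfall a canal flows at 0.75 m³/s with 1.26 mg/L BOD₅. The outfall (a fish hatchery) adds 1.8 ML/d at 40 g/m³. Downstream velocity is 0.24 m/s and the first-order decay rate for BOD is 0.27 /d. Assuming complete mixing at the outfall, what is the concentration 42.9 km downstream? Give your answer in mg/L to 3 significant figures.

1.32 mg/L

1.8 ML/d = 0.02083 m³/s.
After complete mixing, C₀ = (0.02083·40 + 0.75·1.26) / 0.7708 = 2.307 mg/L.
Travel time t = 4.29e+04 m / 0.24 m/s = 1.788e+05 s = 2.069 d.
C = 2.307·exp(−0.27·2.069) = 2.307·0.572 = 1.32 mg/L.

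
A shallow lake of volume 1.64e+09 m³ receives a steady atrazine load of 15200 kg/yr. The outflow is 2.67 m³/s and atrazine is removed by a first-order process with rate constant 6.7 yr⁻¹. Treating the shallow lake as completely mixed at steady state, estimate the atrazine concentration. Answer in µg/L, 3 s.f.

Outflow Q = 2.67 m³/s × 3.156e+07 s/yr = 8.426e+07 m³/yr.
Steady-state CSTR mass balance: W = Q·C + k·V·C, so C = W/(Q + kV).
Q + kV = 8.426e+07 + 6.7·1.64e+09 = 1.107e+10 m³/yr.
C = 15200/1.107e+10 = 1.373e-06 kg/m³ = 0.001373 mg/L = 1.373 µg/L.

1.37 µg/L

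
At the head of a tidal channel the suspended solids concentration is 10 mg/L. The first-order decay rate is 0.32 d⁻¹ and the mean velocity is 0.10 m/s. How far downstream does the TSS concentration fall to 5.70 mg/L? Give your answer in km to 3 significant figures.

From C = C₀·e^(−kt), t = ln(C₀/C)/k = ln(10/5.70)/0.32 = 0.5621/0.32 = 1.757 d.
Distance = v·t = 0.10 m/s × 1.518e+05 s = 1.518e+04 m = 15.18 km.

15.2 km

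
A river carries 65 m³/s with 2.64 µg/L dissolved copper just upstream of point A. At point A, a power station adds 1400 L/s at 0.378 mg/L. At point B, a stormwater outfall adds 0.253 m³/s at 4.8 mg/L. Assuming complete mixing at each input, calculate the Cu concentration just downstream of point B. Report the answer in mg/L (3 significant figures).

0.0287 mg/L

2.64 µg/L = 0.00264 mg/L.
1400 L/s = 1.4 m³/s.
After input A: C = (65·0.00264 + 1.4·0.378) / 66.4 = 0.01055 mg/L.
After input B: C = (66.4·0.01055 + 0.253·4.8) / 66.65 = 0.02873 mg/L.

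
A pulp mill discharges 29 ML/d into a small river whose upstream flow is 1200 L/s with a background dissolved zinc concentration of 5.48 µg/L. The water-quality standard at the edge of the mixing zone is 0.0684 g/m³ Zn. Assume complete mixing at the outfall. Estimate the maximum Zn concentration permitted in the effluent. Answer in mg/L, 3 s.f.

0.293 mg/L

29 ML/d = 0.3356 m³/s.
1200 L/s = 1.2 m³/s.
5.48 µg/L = 0.00548 mg/L.
Mass balance: 0.0684·1.536 = 0.3356·Cₑ + 1.2·0.00548.
Cₑ = (0.105 − 0.006576) / 0.3356 = 0.2933 mg/L.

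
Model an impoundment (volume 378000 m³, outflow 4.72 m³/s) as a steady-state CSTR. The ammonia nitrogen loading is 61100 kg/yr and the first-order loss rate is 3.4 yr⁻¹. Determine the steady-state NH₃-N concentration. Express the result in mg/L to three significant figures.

0.407 mg/L

Outflow Q = 4.72 m³/s × 3.156e+07 s/yr = 1.49e+08 m³/yr.
Steady-state CSTR mass balance: W = Q·C + k·V·C, so C = W/(Q + kV).
Q + kV = 1.49e+08 + 3.4·378000 = 1.502e+08 m³/yr.
C = 61100/1.502e+08 = 0.0004067 kg/m³ = 0.4067 mg/L.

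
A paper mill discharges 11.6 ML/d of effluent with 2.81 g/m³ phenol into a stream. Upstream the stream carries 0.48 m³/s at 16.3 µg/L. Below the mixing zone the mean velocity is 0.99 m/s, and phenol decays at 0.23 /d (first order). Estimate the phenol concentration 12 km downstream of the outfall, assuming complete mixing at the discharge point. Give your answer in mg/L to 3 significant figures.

0.607 mg/L

11.6 ML/d = 0.1343 m³/s.
16.3 µg/L = 0.0163 mg/L.
After complete mixing, C₀ = (0.1343·2.81 + 0.48·0.0163) / 0.6143 = 0.6269 mg/L.
Travel time t = 1.2e+04 m / 0.99 m/s = 1.212e+04 s = 0.1403 d.
C = 0.6269·exp(−0.23·0.1403) = 0.6269·0.9682 = 0.607 mg/L.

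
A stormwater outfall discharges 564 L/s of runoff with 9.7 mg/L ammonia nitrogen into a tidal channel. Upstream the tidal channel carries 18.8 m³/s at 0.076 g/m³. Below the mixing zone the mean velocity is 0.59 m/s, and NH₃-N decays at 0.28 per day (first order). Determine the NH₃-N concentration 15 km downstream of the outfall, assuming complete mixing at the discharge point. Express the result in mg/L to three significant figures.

564 L/s = 0.564 m³/s.
After complete mixing, C₀ = (0.564·9.7 + 18.8·0.076) / 19.36 = 0.3563 mg/L.
Travel time t = 1.5e+04 m / 0.59 m/s = 2.542e+04 s = 0.2943 d.
C = 0.3563·exp(−0.28·0.2943) = 0.3563·0.9209 = 0.3281 mg/L.

0.328 mg/L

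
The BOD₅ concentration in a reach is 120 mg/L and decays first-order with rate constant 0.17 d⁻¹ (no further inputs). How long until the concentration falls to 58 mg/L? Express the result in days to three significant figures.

t = ln(C₀/C)/k = ln(120/58)/0.17 = 0.727/0.17 = 4.277 d.

4.28 d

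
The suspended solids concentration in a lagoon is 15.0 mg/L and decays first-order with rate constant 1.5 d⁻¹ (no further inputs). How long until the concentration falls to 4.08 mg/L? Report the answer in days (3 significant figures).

t = ln(C₀/C)/k = ln(15.0/4.08)/1.5 = 1.302/1.5 = 0.868 d.

0.868 d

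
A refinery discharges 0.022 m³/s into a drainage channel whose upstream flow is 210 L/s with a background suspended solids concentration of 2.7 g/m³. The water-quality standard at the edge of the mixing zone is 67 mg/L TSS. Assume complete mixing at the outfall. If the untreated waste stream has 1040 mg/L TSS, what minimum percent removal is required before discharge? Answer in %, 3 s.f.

210 L/s = 0.21 m³/s.
Mass balance: 67·0.232 = 0.022·Cₑ + 0.21·2.7.
Cₑ = (15.54 − 0.567) / 0.022 = 680.8 mg/L.
Required removal = 1 − 680.8/1040 = 34.54 %.

34.5 %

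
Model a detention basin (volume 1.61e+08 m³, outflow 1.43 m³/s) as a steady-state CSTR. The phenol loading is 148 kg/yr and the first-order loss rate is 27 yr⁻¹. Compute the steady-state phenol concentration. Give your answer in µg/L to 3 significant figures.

Outflow Q = 1.43 m³/s × 3.156e+07 s/yr = 4.513e+07 m³/yr.
Steady-state CSTR mass balance: W = Q·C + k·V·C, so C = W/(Q + kV).
Q + kV = 4.513e+07 + 27·1.61e+08 = 4.392e+09 m³/yr.
C = 148/4.392e+09 = 3.37e-08 kg/m³ = 3.37e-05 mg/L = 0.0337 µg/L.

0.0337 µg/L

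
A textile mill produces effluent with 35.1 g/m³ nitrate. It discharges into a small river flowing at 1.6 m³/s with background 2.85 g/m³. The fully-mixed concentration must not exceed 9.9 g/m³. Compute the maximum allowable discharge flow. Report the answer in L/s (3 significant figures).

448 L/s

Mass balance at complete mixing: C_std·(Q_w + Q_r) = Q_w·C_e + Q_r·C_b.
Rearranging, Q_w = Q_r·(C_std − C_b)/(C_e − C_std) = 1.6·(9.9 − 2.85) / (35.1 − 9.9) = 0.4476 m³/s.
= 447.6 L/s.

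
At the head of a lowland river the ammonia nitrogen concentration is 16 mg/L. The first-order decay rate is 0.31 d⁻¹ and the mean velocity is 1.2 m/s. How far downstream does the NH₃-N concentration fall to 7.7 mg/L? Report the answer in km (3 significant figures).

From C = C₀·e^(−kt), t = ln(C₀/C)/k = ln(16/7.7)/0.31 = 0.7314/0.31 = 2.359 d.
Distance = v·t = 1.2 m/s × 2.038e+05 s = 2.446e+05 m = 244.6 km.

245 km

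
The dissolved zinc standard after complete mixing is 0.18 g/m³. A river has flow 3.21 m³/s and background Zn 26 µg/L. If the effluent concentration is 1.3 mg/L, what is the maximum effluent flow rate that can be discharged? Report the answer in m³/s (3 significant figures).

26 µg/L = 0.026 mg/L.
Mass balance at complete mixing: C_std·(Q_w + Q_r) = Q_w·C_e + Q_r·C_b.
Rearranging, Q_w = Q_r·(C_std − C_b)/(C_e − C_std) = 3.21·(0.18 − 0.026) / (1.3 − 0.18) = 0.4414 m³/s.

0.441 m³/s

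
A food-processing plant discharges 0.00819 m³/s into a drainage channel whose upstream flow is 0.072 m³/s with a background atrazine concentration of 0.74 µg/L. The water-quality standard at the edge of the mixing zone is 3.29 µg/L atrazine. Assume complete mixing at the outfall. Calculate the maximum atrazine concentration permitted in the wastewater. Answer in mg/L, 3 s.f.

0.0257 mg/L

0.74 µg/L = 0.00074 mg/L.
3.29 µg/L = 0.00329 mg/L.
Mass balance: 0.00329·0.08019 = 0.00819·Cₑ + 0.072·0.00074.
Cₑ = (0.0002638 − 5.328e-05) / 0.00819 = 0.02571 mg/L.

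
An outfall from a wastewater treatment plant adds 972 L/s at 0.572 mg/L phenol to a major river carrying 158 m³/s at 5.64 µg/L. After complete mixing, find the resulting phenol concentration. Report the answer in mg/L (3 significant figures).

972 L/s = 0.972 m³/s.
5.64 µg/L = 0.00564 mg/L.
Conservation of mass across the mixing zone: C = (0.972·0.572 + 158·0.00564) / (0.972 + 158) = 1.447/159 = 0.009103 mg/L.

0.00910 mg/L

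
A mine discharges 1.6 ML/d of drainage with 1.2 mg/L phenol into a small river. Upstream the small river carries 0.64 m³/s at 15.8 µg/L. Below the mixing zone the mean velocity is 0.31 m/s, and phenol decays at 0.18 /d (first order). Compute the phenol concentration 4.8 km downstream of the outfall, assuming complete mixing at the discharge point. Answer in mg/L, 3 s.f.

1.6 ML/d = 0.01852 m³/s.
15.8 µg/L = 0.0158 mg/L.
After complete mixing, C₀ = (0.01852·1.2 + 0.64·0.0158) / 0.6585 = 0.0491 mg/L.
Travel time t = 4800 m / 0.31 m/s = 1.548e+04 s = 0.1792 d.
C = 0.0491·exp(−0.18·0.1792) = 0.0491·0.9683 = 0.04754 mg/L.

0.0475 mg/L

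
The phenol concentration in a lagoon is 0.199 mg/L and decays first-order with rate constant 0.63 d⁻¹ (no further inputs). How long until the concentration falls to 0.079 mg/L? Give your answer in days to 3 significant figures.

t = ln(C₀/C)/k = ln(0.199/0.079)/0.63 = 0.9239/0.63 = 1.466 d.

1.47 d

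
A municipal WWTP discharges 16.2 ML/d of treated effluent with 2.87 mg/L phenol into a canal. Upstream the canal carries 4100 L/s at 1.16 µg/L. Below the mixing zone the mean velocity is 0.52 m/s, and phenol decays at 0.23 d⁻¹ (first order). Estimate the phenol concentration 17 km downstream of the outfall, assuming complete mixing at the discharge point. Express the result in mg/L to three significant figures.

16.2 ML/d = 0.1875 m³/s.
4100 L/s = 4.1 m³/s.
1.16 µg/L = 0.00116 mg/L.
After complete mixing, C₀ = (0.1875·2.87 + 4.1·0.00116) / 4.287 = 0.1266 mg/L.
Travel time t = 1.7e+04 m / 0.52 m/s = 3.269e+04 s = 0.3784 d.
C = 0.1266·exp(−0.23·0.3784) = 0.1266·0.9167 = 0.1161 mg/L.

0.116 mg/L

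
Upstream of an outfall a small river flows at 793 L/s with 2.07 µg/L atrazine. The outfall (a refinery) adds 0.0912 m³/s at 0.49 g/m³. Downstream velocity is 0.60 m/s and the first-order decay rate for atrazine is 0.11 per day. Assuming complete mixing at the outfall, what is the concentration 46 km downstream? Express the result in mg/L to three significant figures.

0.0475 mg/L

793 L/s = 0.793 m³/s.
2.07 µg/L = 0.00207 mg/L.
After complete mixing, C₀ = (0.0912·0.49 + 0.793·0.00207) / 0.8842 = 0.0524 mg/L.
Travel time t = 4.6e+04 m / 0.60 m/s = 7.667e+04 s = 0.8873 d.
C = 0.0524·exp(−0.11·0.8873) = 0.0524·0.907 = 0.04752 mg/L.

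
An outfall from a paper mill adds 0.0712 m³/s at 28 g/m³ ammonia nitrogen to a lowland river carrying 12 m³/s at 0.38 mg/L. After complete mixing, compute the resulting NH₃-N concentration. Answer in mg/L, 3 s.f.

0.543 mg/L

Flow-weighted mixing gives C = (0.0712·28 + 12·0.38) / (0.0712 + 12) = 6.554/12.07 = 0.5429 mg/L.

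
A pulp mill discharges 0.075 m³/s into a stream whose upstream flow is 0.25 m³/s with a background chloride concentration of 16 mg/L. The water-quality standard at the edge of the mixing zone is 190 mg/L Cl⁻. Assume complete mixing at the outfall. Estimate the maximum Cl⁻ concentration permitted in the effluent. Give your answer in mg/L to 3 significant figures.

Mass balance: 190·0.325 = 0.075·Cₑ + 0.25·16.
Cₑ = (61.75 − 4) / 0.075 = 770 mg/L.

770 mg/L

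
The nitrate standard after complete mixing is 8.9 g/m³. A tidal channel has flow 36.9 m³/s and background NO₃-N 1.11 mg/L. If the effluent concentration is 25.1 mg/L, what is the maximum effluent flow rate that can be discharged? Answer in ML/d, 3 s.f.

1530 ML/d

Mass balance at complete mixing: C_std·(Q_w + Q_r) = Q_w·C_e + Q_r·C_b.
Rearranging, Q_w = Q_r·(C_std − C_b)/(C_e − C_std) = 36.9·(8.9 − 1.11) / (25.1 − 8.9) = 17.74 m³/s.
= 1533 ML/d.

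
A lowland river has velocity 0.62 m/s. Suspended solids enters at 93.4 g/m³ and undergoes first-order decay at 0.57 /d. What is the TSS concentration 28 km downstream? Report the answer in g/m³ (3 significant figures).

Travel time t = 28 km / 0.62 m/s = 2.8e+04/0.62 = 4.516e+04 s = 0.5227 d.
First-order decay: C = 93.4·exp(−0.57·0.5227) = 93.4·0.7423 = 69.34 g/m³.

69.3 g/m³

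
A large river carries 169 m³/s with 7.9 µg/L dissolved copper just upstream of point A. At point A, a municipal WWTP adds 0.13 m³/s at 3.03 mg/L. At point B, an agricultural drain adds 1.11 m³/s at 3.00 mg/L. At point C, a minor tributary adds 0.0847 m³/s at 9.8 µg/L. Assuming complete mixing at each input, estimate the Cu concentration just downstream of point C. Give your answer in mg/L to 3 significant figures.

7.9 µg/L = 0.0079 mg/L.
After input A: C = (169·0.0079 + 0.13·3.03) / 169.1 = 0.01022 mg/L.
After input B: C = (169.1·0.01022 + 1.11·3) / 170.2 = 0.02972 mg/L.
9.8 µg/L = 0.0098 mg/L.
After input C: C = (170.2·0.02972 + 0.0847·0.0098) / 170.3 = 0.02971 mg/L.

0.0297 mg/L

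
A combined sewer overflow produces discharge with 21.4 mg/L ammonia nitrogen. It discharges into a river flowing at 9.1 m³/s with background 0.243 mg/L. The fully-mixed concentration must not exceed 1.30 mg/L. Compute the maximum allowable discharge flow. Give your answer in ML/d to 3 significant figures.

Mass balance at complete mixing: C_std·(Q_w + Q_r) = Q_w·C_e + Q_r·C_b.
Rearranging, Q_w = Q_r·(C_std − C_b)/(C_e − C_std) = 9.1·(1.3 − 0.243) / (21.4 − 1.3) = 0.4785 m³/s.
= 41.35 ML/d.

41.3 ML/d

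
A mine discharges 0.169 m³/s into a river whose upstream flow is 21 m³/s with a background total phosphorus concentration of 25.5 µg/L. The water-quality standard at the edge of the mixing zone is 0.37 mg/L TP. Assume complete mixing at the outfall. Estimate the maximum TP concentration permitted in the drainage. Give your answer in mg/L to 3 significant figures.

25.5 µg/L = 0.0255 mg/L.
Mass balance: 0.37·21.17 = 0.169·Cₑ + 21·0.0255.
Cₑ = (7.833 − 0.5355) / 0.169 = 43.18 mg/L.

43.2 mg/L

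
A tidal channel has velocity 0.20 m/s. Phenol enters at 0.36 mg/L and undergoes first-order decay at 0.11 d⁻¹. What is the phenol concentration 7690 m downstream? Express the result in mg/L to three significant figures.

Travel time t = 7690 m / 0.20 m/s = 7690/0.20 = 3.845e+04 s = 0.445 d.
First-order decay: C = 0.36·exp(−0.11·0.445) = 0.36·0.9522 = 0.3428 mg/L.

0.343 mg/L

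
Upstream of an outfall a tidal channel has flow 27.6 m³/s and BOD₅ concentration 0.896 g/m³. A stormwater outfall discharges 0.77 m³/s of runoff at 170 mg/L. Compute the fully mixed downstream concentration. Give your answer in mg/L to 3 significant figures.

5.49 mg/L

By mass balance at complete mixing, C = (0.77·170 + 27.6·0.896) / (0.77 + 27.6) = 155.6/28.37 = 5.486 mg/L.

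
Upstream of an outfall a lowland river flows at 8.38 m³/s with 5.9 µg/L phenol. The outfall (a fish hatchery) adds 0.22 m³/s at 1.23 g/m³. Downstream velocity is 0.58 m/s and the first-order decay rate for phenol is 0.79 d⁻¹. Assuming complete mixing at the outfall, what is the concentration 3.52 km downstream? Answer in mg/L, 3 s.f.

5.9 µg/L = 0.0059 mg/L.
After complete mixing, C₀ = (0.22·1.23 + 8.38·0.0059) / 8.6 = 0.03721 mg/L.
Travel time t = 3520 m / 0.58 m/s = 6069 s = 0.07024 d.
C = 0.03721·exp(−0.79·0.07024) = 0.03721·0.946 = 0.03521 mg/L.

0.0352 mg/L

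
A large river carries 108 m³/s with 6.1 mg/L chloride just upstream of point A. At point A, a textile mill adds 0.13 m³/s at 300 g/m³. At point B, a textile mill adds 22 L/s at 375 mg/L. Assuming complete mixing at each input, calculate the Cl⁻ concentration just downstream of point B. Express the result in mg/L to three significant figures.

6.53 mg/L

After input A: C = (108·6.1 + 0.13·300) / 108.1 = 6.453 mg/L.
22 L/s = 0.022 m³/s.
After input B: C = (108.1·6.453 + 0.022·375) / 108.2 = 6.528 mg/L.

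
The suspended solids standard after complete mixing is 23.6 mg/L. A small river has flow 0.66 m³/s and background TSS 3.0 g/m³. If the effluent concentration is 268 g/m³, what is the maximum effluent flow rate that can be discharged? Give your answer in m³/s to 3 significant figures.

0.0556 m³/s

Mass balance at complete mixing: C_std·(Q_w + Q_r) = Q_w·C_e + Q_r·C_b.
Rearranging, Q_w = Q_r·(C_std − C_b)/(C_e − C_std) = 0.66·(23.6 − 3) / (268 − 23.6) = 0.05563 m³/s.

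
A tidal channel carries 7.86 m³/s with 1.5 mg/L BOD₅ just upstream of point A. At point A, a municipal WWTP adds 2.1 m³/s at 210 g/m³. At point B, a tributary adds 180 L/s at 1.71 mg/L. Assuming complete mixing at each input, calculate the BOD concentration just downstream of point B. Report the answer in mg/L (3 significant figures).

After input A: C = (7.86·1.5 + 2.1·210) / 9.96 = 45.46 mg/L.
180 L/s = 0.18 m³/s.
After input B: C = (9.96·45.46 + 0.18·1.71) / 10.14 = 44.68 mg/L.

44.7 mg/L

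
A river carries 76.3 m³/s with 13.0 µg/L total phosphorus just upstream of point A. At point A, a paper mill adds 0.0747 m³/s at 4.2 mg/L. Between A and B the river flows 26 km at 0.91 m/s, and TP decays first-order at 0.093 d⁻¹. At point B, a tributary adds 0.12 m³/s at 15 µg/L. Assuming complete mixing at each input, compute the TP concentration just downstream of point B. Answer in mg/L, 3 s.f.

13.0 µg/L = 0.013 mg/L.
After input A: C = (76.3·0.013 + 0.0747·4.2) / 76.37 = 0.0171 mg/L.
Over the 26 km reach to input B (t = 2.857e+04 s = 0.3307 d), decay gives C = 0.0171·exp(−0.093·0.3307) = 0.01658 mg/L.
15 µg/L = 0.015 mg/L.
After input B: C = (76.37·0.01658 + 0.12·0.015) / 76.49 = 0.01657 mg/L.

0.0166 mg/L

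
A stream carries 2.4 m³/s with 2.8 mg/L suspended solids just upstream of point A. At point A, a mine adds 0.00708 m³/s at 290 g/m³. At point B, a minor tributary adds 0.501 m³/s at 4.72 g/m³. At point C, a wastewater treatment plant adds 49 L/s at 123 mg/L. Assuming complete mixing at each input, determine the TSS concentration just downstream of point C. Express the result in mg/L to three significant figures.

5.80 mg/L

After input A: C = (2.4·2.8 + 0.00708·290) / 2.407 = 3.645 mg/L.
After input B: C = (2.407·3.645 + 0.501·4.72) / 2.908 = 3.83 mg/L.
49 L/s = 0.049 m³/s.
After input C: C = (2.908·3.83 + 0.049·123) / 2.957 = 5.805 mg/L.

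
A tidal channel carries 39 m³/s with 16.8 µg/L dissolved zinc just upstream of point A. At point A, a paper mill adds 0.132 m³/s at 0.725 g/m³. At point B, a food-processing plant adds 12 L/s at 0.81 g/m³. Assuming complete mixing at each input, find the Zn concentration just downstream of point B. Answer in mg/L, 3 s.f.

16.8 µg/L = 0.0168 mg/L.
After input A: C = (39·0.0168 + 0.132·0.725) / 39.13 = 0.01919 mg/L.
12 L/s = 0.012 m³/s.
After input B: C = (39.13·0.01919 + 0.012·0.81) / 39.14 = 0.01943 mg/L.

0.0194 mg/L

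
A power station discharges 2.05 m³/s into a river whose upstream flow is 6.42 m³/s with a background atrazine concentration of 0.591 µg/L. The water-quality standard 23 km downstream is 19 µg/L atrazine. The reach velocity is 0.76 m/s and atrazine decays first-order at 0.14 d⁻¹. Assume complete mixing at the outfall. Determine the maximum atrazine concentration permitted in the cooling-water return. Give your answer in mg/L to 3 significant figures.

0.0806 mg/L

0.591 µg/L = 0.000591 mg/L.
19 µg/L = 0.019 mg/L.
Travel time to the compliance point: t = 2.3e+04/0.76 = 3.026e+04 s = 0.3503 d; decay factor exp(−0.14·0.3503) = 0.9521.
So the concentration just after mixing may be at most 0.019/0.9521 = 0.01995 mg/L.
Mass balance: 0.01995·8.47 = 2.05·Cₑ + 6.42·0.000591.
Cₑ = (0.169 − 0.003794) / 2.05 = 0.0806 mg/L.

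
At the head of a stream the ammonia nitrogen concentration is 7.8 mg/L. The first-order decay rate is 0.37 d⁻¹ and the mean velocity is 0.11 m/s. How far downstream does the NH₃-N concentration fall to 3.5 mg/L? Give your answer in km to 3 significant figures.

20.6 km

From C = C₀·e^(−kt), t = ln(C₀/C)/k = ln(7.8/3.5)/0.37 = 0.8014/0.37 = 2.166 d.
Distance = v·t = 0.11 m/s × 1.871e+05 s = 2.058e+04 m = 20.58 km.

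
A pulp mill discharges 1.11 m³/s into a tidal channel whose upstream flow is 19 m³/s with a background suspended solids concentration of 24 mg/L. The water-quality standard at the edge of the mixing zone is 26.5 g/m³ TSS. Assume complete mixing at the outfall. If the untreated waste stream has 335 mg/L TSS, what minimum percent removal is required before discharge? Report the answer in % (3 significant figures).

Mass balance: 26.5·20.11 = 1.11·Cₑ + 19·24.
Cₑ = (532.9 − 456) / 1.11 = 69.29 mg/L.
Required removal = 1 − 69.29/335 = 79.32 %.

79.3 %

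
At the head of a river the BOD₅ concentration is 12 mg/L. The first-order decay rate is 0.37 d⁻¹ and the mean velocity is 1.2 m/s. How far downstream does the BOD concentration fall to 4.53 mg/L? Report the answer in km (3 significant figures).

From C = C₀·e^(−kt), t = ln(C₀/C)/k = ln(12/4.53)/0.37 = 0.9742/0.37 = 2.633 d.
Distance = v·t = 1.2 m/s × 2.275e+05 s = 2.73e+05 m = 273 km.

273 km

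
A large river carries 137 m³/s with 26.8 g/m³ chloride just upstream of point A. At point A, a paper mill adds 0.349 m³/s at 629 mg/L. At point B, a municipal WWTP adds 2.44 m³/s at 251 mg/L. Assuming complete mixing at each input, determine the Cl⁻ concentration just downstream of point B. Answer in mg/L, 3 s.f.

After input A: C = (137·26.8 + 0.349·629) / 137.3 = 28.33 mg/L.
After input B: C = (137.3·28.33 + 2.44·251) / 139.8 = 32.22 mg/L.

32.2 mg/L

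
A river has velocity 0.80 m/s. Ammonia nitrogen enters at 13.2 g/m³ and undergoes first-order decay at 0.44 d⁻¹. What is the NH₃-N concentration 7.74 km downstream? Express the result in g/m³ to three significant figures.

Travel time t = 7.74 km / 0.80 m/s = 7740/0.80 = 9675 s = 0.112 d.
First-order decay: C = 13.2·exp(−0.44·0.112) = 13.2·0.9519 = 12.57 g/m³.

12.6 g/m³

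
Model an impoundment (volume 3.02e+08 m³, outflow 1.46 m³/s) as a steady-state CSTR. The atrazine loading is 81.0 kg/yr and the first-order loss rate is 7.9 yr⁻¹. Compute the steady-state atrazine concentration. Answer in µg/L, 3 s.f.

Outflow Q = 1.46 m³/s × 3.156e+07 s/yr = 4.607e+07 m³/yr.
Steady-state CSTR mass balance: W = Q·C + k·V·C, so C = W/(Q + kV).
Q + kV = 4.607e+07 + 7.9·3.02e+08 = 2.432e+09 m³/yr.
C = 81.0/2.432e+09 = 3.331e-08 kg/m³ = 3.331e-05 mg/L = 0.03331 µg/L.

0.0333 µg/L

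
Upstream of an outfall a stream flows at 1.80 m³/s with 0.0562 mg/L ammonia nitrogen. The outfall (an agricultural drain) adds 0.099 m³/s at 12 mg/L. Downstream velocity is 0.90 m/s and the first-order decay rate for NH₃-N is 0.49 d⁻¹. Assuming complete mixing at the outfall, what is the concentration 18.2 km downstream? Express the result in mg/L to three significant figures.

0.605 mg/L

After complete mixing, C₀ = (0.099·12 + 1.8·0.0562) / 1.899 = 0.6789 mg/L.
Travel time t = 1.82e+04 m / 0.90 m/s = 2.022e+04 s = 0.2341 d.
C = 0.6789·exp(−0.49·0.2341) = 0.6789·0.8916 = 0.6053 mg/L.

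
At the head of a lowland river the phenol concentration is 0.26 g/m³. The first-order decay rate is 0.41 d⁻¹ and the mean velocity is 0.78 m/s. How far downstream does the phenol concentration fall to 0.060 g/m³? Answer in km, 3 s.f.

241 km

From C = C₀·e^(−kt), t = ln(C₀/C)/k = ln(0.26/0.060)/0.41 = 1.466/0.41 = 3.576 d.
Distance = v·t = 0.78 m/s × 3.09e+05 s = 2.41e+05 m = 241 km.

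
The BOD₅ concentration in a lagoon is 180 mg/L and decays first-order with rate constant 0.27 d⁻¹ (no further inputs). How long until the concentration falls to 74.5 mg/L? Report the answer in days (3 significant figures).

t = ln(C₀/C)/k = ln(180/74.5)/0.27 = 0.8822/0.27 = 3.267 d.

3.27 d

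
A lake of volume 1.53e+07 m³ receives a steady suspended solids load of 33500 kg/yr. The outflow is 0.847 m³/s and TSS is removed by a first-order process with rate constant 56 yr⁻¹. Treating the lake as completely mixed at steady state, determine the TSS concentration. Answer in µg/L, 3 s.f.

Outflow Q = 0.847 m³/s × 3.156e+07 s/yr = 2.673e+07 m³/yr.
Steady-state CSTR mass balance: W = Q·C + k·V·C, so C = W/(Q + kV).
Q + kV = 2.673e+07 + 56·1.53e+07 = 8.835e+08 m³/yr.
C = 33500/8.835e+08 = 3.792e-05 kg/m³ = 0.03792 mg/L = 37.92 µg/L.

37.9 µg/L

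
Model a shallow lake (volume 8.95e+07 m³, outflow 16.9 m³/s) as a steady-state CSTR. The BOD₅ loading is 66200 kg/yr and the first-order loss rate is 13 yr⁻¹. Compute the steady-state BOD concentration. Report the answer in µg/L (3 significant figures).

39.0 µg/L

Outflow Q = 16.9 m³/s × 3.156e+07 s/yr = 5.333e+08 m³/yr.
Steady-state CSTR mass balance: W = Q·C + k·V·C, so C = W/(Q + kV).
Q + kV = 5.333e+08 + 13·8.95e+07 = 1.697e+09 m³/yr.
C = 66200/1.697e+09 = 3.901e-05 kg/m³ = 0.03901 mg/L = 39.01 µg/L.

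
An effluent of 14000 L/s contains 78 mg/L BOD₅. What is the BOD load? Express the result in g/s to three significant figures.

1090 g/s

14000 L/s = 14 m³/s.
Mass flux = Q·C = 14 m³/s × 78 g/m³ = 1092 g/s.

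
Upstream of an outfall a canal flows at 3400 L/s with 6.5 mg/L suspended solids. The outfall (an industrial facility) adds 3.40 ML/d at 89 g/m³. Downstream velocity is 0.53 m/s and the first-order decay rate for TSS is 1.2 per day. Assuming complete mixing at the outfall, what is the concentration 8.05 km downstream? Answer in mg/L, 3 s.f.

6.03 mg/L

3.40 ML/d = 0.03935 m³/s.
3400 L/s = 3.4 m³/s.
After complete mixing, C₀ = (0.03935·89 + 3.4·6.5) / 3.439 = 7.444 mg/L.
Travel time t = 8050 m / 0.53 m/s = 1.519e+04 s = 0.1758 d.
C = 7.444·exp(−1.2·0.1758) = 7.444·0.8098 = 6.028 mg/L.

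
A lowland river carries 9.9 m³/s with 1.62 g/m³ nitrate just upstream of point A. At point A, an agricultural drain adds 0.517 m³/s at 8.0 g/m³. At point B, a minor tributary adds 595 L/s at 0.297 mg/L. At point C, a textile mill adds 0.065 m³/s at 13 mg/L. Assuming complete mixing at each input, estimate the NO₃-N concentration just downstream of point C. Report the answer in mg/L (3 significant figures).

After input A: C = (9.9·1.62 + 0.517·8) / 10.42 = 1.937 mg/L.
595 L/s = 0.595 m³/s.
After input B: C = (10.42·1.937 + 0.595·0.297) / 11.01 = 1.848 mg/L.
After input C: C = (11.01·1.848 + 0.065·13) / 11.08 = 1.913 mg/L.

1.91 mg/L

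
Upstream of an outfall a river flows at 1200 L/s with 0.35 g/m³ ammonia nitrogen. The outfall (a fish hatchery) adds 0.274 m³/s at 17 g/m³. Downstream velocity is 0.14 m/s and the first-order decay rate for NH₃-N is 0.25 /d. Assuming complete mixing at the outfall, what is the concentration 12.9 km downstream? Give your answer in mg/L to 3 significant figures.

2.64 mg/L

1200 L/s = 1.2 m³/s.
After complete mixing, C₀ = (0.274·17 + 1.2·0.35) / 1.474 = 3.445 mg/L.
Travel time t = 1.29e+04 m / 0.14 m/s = 9.214e+04 s = 1.066 d.
C = 3.445·exp(−0.25·1.066) = 3.445·0.766 = 2.639 mg/L.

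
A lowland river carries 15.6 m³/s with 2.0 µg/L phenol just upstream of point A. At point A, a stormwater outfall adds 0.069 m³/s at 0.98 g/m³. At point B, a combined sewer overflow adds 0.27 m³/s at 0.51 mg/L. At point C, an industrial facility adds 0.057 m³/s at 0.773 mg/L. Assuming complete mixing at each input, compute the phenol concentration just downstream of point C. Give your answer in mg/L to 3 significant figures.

0.0175 mg/L

2.0 µg/L = 0.002 mg/L.
After input A: C = (15.6·0.002 + 0.069·0.98) / 15.67 = 0.006307 mg/L.
After input B: C = (15.67·0.006307 + 0.27·0.51) / 15.94 = 0.01484 mg/L.
After input C: C = (15.94·0.01484 + 0.057·0.773) / 16 = 0.01754 mg/L.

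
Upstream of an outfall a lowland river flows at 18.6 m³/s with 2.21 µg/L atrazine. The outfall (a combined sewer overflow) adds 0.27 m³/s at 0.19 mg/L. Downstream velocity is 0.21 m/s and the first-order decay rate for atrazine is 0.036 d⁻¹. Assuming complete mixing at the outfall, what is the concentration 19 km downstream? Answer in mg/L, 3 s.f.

0.00472 mg/L

2.21 µg/L = 0.00221 mg/L.
After complete mixing, C₀ = (0.27·0.19 + 18.6·0.00221) / 18.87 = 0.004897 mg/L.
Travel time t = 1.9e+04 m / 0.21 m/s = 9.048e+04 s = 1.047 d.
C = 0.004897·exp(−0.036·1.047) = 0.004897·0.963 = 0.004716 mg/L.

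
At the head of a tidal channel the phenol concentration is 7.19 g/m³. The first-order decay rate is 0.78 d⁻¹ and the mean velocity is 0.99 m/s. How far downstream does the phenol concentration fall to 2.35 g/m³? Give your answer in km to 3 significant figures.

123 km

From C = C₀·e^(−kt), t = ln(C₀/C)/k = ln(7.19/2.35)/0.78 = 1.118/0.78 = 1.434 d.
Distance = v·t = 0.99 m/s × 1.239e+05 s = 1.226e+05 m = 122.6 km.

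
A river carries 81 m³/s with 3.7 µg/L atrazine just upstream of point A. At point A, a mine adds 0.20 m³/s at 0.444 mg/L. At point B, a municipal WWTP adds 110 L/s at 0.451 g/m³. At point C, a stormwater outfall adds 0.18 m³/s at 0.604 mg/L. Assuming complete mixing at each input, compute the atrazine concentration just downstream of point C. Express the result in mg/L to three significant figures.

0.00671 mg/L

3.7 µg/L = 0.0037 mg/L.
After input A: C = (81·0.0037 + 0.2·0.444) / 81.2 = 0.004784 mg/L.
110 L/s = 0.11 m³/s.
After input B: C = (81.2·0.004784 + 0.11·0.451) / 81.31 = 0.005388 mg/L.
After input C: C = (81.31·0.005388 + 0.18·0.604) / 81.49 = 0.00671 mg/L.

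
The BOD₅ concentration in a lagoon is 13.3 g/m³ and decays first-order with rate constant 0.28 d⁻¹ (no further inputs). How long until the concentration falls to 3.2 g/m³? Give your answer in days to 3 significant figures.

t = ln(C₀/C)/k = ln(13.3/3.2)/0.28 = 1.425/0.28 = 5.088 d.

5.09 d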